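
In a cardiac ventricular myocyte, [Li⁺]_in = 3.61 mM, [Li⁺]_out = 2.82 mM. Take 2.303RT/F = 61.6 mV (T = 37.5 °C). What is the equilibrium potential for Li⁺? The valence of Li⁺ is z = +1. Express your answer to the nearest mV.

E = (61.6/z) · log₁₀([Li⁺]_out/[Li⁺]_in) with z = +1.
= (61.6/1) · log₁₀(2.82/3.61) = 61.60 · log₁₀(0.7812)
= 61.60 · (-0.1073) = -6.61 mV

-7 mV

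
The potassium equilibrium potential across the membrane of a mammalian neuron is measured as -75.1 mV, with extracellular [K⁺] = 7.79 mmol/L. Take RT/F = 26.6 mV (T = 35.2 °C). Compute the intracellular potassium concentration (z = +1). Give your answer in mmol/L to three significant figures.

Nernst: E = (26.6/1) · ln([out]/[in]), so ln([out]/[in]) = -75.1 × 1 / 26.6 = -2.8233.
[out]/[in] = e^(-2.8233) = 0.05941.
[in] = 7.79 / 0.05941 = 131.1 mmol/L.

131 mmol/L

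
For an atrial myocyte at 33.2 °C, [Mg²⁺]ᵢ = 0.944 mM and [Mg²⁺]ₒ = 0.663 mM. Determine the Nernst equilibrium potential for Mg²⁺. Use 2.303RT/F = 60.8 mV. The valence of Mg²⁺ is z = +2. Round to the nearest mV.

E = (60.8/z) · log₁₀([Mg²⁺]_out/[Mg²⁺]_in) with z = +2.
= (60.8/2) · log₁₀(0.663/0.944) = 30.40 · log₁₀(0.7023)
= 30.40 · (-0.1535) = -4.67 mV

-5 mV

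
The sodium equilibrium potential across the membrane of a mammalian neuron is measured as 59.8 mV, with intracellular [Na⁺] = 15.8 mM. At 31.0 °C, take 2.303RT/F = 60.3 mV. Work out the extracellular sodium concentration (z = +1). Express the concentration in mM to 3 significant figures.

Nernst: E = (60.3/1) · log₁₀([out]/[in]), so log₁₀([out]/[in]) = 59.8 × 1 / 60.3 = 0.9917.
[out]/[in] = 10^(0.9917) = 9.811.
[out] = 9.811 × 15.8 = 155 mM.

155 mM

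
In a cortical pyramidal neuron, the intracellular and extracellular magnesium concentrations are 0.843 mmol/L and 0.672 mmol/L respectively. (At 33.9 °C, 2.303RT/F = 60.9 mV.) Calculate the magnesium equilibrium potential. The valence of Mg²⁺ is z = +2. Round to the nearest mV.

-3 mV

E = (60.9/z) · log₁₀([Mg²⁺]_out/[Mg²⁺]_in) with z = +2.
= (60.9/2) · log₁₀(0.672/0.843) = 30.45 · log₁₀(0.7972)
= 30.45 · (-0.0985) = -3.00 mV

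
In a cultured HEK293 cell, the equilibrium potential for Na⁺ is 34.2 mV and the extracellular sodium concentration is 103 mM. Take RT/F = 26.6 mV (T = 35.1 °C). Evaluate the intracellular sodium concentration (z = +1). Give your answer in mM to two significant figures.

28 mM

Nernst: E = (26.6/1) · ln([out]/[in]), so ln([out]/[in]) = 34.2 × 1 / 26.6 = 1.2857.
[out]/[in] = e^(1.2857) = 3.617.
[in] = 103 / 3.617 = 28.47 mM.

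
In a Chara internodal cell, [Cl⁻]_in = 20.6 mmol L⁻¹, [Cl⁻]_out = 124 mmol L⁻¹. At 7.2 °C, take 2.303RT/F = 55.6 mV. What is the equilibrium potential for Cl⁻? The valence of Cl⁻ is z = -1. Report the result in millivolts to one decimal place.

-43.3 mV

E = (55.6/z) · log₁₀([Cl⁻]_out/[Cl⁻]_in) with z = -1.
For an anion, dividing by z = -1 reverses the sign.
= (55.6/-1) · log₁₀(124/20.6) = -55.60 · log₁₀(6.019)
= -55.60 · (0.7796) = -43.34 mV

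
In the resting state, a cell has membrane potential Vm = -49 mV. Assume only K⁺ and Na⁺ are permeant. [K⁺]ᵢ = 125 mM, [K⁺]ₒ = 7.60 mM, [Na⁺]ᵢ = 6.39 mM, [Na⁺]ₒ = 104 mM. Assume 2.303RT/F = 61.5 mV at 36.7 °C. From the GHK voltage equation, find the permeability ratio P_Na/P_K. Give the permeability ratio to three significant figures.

0.120

Let α = P_Na/P_K. GHK: Vm = 61.5·log₁₀[(Kₒ + α·Naₒ)/(Kᵢ + α·Naᵢ)].
10^(Vm/61.5) = 10^(-49.0/61.5) = 0.15968
So 0.15968·(Kᵢ + α·Naᵢ) = Kₒ + α·Naₒ → α = (0.15968·125.0 − 7.6) / (104.0 − 0.15968·6.39)
α = (19.96 − 7.6) / (104.0 − 1.02) = 12.36/103 = 0.12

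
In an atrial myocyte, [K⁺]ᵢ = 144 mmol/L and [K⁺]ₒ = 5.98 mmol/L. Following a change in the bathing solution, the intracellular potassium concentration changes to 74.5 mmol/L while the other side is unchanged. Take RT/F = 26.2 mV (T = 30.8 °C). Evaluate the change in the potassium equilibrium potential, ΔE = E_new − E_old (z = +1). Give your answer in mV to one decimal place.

E_old = (26.2/1)·ln(5.98/144) = -83.35 mV
E_new = (26.2/1)·ln(5.98/74.5) = -66.09 mV
ΔE = -66.09 − (-83.35) = 17.27 mV

17.3 mV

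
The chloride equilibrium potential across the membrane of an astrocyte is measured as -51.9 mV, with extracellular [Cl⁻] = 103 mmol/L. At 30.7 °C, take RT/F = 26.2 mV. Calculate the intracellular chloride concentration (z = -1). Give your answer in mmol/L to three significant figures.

14.2 mmol/L

Nernst: E = (26.2/-1) · ln([out]/[in]), so ln([out]/[in]) = -51.9 × -1 / 26.2 = 1.9809.
[out]/[in] = e^(1.9809) = 7.249.
[in] = 103 / 7.249 = 14.21 mmol/L.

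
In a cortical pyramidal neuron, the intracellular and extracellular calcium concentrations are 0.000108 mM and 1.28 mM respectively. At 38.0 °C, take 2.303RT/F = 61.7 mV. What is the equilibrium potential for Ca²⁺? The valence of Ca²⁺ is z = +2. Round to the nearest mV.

E = (61.7/z) · log₁₀([Ca²⁺]_out/[Ca²⁺]_in) with z = +2.
= (61.7/2) · log₁₀(1.28/0.000108) = 30.85 · log₁₀(1.185e+04)
= 30.85 · (4.0738) = 125.68 mV

126 mV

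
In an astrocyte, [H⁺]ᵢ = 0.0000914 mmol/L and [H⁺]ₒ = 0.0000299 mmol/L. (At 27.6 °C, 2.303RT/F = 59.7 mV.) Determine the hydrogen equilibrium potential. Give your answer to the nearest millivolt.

E = (59.7/z) · log₁₀([H⁺]_out/[H⁺]_in) with z = +1.
= (59.7/1) · log₁₀(0.0000299/0.0000914) = 59.70 · log₁₀(0.3271)
= 59.70 · (-0.4853) = -28.97 mV

-29 mV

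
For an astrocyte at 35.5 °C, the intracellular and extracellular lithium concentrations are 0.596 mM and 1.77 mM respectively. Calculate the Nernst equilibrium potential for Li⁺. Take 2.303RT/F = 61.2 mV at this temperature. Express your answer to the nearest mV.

E = (61.2/z) · log₁₀([Li⁺]_out/[Li⁺]_in) with z = +1.
= (61.2/1) · log₁₀(1.77/0.596) = 61.20 · log₁₀(2.97)
= 61.20 · (0.4727) = 28.93 mV

29 mV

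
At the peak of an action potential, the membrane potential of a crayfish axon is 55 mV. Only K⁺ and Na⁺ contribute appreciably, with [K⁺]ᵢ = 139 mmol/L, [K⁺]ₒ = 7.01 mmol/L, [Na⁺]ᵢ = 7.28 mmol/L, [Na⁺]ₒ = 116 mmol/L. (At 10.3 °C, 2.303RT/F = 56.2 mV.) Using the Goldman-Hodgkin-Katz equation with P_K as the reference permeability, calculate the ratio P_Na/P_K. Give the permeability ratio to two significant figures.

28

Let α = P_Na/P_K. GHK: Vm = 56.2·log₁₀[(Kₒ + α·Naₒ)/(Kᵢ + α·Naᵢ)].
10^(Vm/56.2) = 10^(55.0/56.2) = 9.5202
So 9.5202·(Kᵢ + α·Naᵢ) = Kₒ + α·Naₒ → α = (9.5202·139.0 − 7.01) / (116.0 − 9.5202·7.28)
α = (1323 − 7.01) / (116.0 − 69.31) = 1316/46.69 = 28.19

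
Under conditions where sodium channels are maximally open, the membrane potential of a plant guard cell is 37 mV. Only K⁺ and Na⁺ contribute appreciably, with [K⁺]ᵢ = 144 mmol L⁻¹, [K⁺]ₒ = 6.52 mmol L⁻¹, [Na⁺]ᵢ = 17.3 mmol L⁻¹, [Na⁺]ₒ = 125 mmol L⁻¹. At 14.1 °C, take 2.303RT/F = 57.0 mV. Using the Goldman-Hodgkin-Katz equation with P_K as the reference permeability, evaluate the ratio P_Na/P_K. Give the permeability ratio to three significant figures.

13.3

Let α = P_Na/P_K. GHK: Vm = 57.0·log₁₀[(Kₒ + α·Naₒ)/(Kᵢ + α·Naᵢ)].
10^(Vm/57.0) = 10^(37.0/57.0) = 4.4578
So 4.4578·(Kᵢ + α·Naᵢ) = Kₒ + α·Naₒ → α = (4.4578·144.0 − 6.52) / (125.0 − 4.4578·17.3)
α = (641.9 − 6.52) / (125.0 − 77.12) = 635.4/47.88 = 13.27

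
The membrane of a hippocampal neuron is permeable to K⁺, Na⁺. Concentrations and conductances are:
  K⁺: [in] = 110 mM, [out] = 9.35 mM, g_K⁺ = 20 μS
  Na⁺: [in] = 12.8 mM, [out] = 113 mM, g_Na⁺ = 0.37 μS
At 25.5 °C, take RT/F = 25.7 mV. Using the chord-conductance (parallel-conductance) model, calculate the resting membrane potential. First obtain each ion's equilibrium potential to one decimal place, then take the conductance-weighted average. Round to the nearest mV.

-61 mV

E_K⁺ = (25.7/1)·ln(9.35/110) = -63.4 mV
E_Na⁺ = (25.7/1)·ln(113/12.8) = 56.0 mV
Vm = (Σ gᵢEᵢ)/(Σ gᵢ) = (20·-63.4 + 0.37·56.0) / (20 + 0.37)
= -1247.28 / 20.37 = -61.23 mV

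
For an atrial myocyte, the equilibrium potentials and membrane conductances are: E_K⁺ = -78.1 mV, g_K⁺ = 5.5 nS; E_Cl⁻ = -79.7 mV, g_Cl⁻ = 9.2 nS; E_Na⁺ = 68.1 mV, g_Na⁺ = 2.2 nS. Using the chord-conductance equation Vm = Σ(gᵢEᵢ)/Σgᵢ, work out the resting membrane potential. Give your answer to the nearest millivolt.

Σ gᵢEᵢ = 5.5·(-78.1) + 9.2·(-79.7) + 2.2·(68.1) = -1012.97
Σ gᵢ = 5.5 + 9.2 + 2.2 = 16.9
Vm = -1012.97 / 16.9 = -59.94 mV

-60 mV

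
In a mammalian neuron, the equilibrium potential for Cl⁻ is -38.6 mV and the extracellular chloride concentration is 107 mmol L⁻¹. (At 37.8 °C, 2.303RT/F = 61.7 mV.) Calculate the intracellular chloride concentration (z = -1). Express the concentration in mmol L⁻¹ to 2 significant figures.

25 mmol L⁻¹

Nernst: E = (61.7/-1) · log₁₀([out]/[in]), so log₁₀([out]/[in]) = -38.6 × -1 / 61.7 = 0.6256.
[out]/[in] = 10^(0.6256) = 4.223.
[in] = 107 / 4.223 = 25.34 mmol L⁻¹.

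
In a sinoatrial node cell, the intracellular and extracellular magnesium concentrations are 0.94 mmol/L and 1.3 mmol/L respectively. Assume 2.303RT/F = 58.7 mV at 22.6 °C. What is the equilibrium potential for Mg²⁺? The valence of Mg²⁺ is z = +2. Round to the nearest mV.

4 mV

E = (58.7/z) · log₁₀([Mg²⁺]_out/[Mg²⁺]_in) with z = +2.
= (58.7/2) · log₁₀(1.3/0.94) = 29.35 · log₁₀(1.383)
= 29.35 · (0.1408) = 4.13 mV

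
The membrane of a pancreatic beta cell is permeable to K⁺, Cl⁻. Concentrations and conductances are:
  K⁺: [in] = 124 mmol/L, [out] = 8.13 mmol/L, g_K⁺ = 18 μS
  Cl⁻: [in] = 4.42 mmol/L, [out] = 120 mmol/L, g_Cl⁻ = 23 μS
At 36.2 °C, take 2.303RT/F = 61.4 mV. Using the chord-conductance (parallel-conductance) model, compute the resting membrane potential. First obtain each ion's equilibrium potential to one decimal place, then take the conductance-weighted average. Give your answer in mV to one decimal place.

E_K⁺ = (61.4/1)·log₁₀(8.13/124) = -72.7 mV
E_Cl⁻ = (61.4/-1)·log₁₀(120/4.42) = -88.0 mV
Vm = (Σ gᵢEᵢ)/(Σ gᵢ) = (18·-72.7 + 23·-88.0) / (18 + 23)
= -3332.60 / 41 = -81.28 mV

-81.3 mV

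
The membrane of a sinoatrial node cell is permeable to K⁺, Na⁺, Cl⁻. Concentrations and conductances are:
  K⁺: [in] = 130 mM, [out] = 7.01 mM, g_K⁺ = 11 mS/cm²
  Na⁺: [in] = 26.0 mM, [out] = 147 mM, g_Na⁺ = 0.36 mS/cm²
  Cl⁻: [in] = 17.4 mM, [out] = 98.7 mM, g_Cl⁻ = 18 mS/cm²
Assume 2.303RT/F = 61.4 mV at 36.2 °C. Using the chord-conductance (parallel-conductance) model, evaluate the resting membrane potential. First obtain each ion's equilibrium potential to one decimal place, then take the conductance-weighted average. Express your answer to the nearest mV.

-57 mV

E_K⁺ = (61.4/1)·log₁₀(7.01/130) = -77.9 mV
E_Na⁺ = (61.4/1)·log₁₀(147/26.0) = 46.2 mV
E_Cl⁻ = (61.4/-1)·log₁₀(98.7/17.4) = -46.3 mV
Vm = (Σ gᵢEᵢ)/(Σ gᵢ) = (11·-77.9 + 0.36·46.2 + 18·-46.3) / (11 + 0.36 + 18)
= -1673.67 / 29.36 = -57.01 mV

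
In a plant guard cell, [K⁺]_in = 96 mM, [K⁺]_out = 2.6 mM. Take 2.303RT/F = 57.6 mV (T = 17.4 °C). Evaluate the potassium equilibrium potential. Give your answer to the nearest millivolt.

-90 mV

E = (57.6/z) · log₁₀([K⁺]_out/[K⁺]_in) with z = +1.
= (57.6/1) · log₁₀(2.6/96) = 57.60 · log₁₀(0.02708)
= 57.60 · (-1.5673) = -90.28 mV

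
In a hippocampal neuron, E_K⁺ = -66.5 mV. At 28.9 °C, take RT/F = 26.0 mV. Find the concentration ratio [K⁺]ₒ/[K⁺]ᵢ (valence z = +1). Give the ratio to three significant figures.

0.0775

ln([out]/[in]) = E·z/(26.0) = -66.5 × 1 / 26.0 = -2.5577
[out]/[in] = e^(-2.5577) = 0.07748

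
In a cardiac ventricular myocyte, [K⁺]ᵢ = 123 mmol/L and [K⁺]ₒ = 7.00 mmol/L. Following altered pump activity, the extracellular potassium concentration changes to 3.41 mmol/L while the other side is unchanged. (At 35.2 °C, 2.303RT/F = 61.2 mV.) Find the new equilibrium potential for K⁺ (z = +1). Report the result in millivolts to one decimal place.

After the shift: [K⁺]_out = 3.41, [K⁺]_in = 123 mmol/L.
E_new = (61.2/1)·log₁₀(3.41/123) = 61.20 · (-1.5572) = -95.30 mV

-95.3 mV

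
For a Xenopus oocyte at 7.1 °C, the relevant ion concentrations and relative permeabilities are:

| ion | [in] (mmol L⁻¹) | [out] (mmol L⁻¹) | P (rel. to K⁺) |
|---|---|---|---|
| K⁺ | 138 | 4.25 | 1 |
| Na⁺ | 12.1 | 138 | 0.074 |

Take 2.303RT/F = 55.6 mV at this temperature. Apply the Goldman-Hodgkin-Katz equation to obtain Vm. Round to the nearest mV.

Vm = 55.6 · log₁₀[(Σ P·[cation]ₒ + Σ P·[anion]ᵢ) / (Σ P·[cation]ᵢ + Σ P·[anion]ₒ)]
Numerator = 1×4.25 + 0.074×138 = 14.46
Denominator = 1×138 + 0.074×12.1 = 138.9
Vm = 55.6 · log₁₀(0.10412) = 55.6 × (-0.9825) = -54.62 mV

-55 mV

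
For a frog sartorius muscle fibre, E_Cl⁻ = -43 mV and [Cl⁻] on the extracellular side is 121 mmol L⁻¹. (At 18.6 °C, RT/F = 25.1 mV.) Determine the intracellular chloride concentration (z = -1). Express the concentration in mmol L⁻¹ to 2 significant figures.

Nernst: E = (25.1/-1) · ln([out]/[in]), so ln([out]/[in]) = -43.0 × -1 / 25.1 = 1.7131.
[out]/[in] = e^(1.7131) = 5.546.
[in] = 121 / 5.546 = 21.82 mmol L⁻¹.

22 mmol L⁻¹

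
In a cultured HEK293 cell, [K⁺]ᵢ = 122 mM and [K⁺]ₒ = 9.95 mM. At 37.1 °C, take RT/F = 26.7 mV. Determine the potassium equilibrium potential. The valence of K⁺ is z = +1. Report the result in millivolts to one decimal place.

E = (26.7/z) · ln([K⁺]_out/[K⁺]_in) with z = +1.
= (26.7/1) · ln(9.95/122) = 26.70 · ln(0.08156)
= 26.70 · (-2.5064) = -66.92 mV

-66.9 mV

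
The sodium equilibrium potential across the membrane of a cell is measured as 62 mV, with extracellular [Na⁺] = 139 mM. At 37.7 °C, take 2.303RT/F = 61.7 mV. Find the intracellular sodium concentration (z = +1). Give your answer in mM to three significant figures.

13.7 mM

Nernst: E = (61.7/1) · log₁₀([out]/[in]), so log₁₀([out]/[in]) = 62.0 × 1 / 61.7 = 1.0049.
[out]/[in] = 10^(1.0049) = 10.11.
[in] = 139 / 10.11 = 13.75 mM.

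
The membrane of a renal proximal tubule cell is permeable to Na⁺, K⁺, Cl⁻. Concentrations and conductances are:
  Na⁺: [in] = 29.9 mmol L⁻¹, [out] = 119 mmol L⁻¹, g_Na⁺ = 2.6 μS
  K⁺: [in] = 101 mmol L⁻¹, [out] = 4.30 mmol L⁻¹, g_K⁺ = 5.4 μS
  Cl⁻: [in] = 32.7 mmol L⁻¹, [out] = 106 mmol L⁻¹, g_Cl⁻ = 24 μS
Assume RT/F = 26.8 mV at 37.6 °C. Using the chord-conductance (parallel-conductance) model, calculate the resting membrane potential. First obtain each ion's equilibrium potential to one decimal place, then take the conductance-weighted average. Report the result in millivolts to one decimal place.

E_Na⁺ = (26.8/1)·ln(119/29.9) = 37.0 mV
E_K⁺ = (26.8/1)·ln(4.30/101) = -84.6 mV
E_Cl⁻ = (26.8/-1)·ln(106/32.7) = -31.5 mV
Vm = (Σ gᵢEᵢ)/(Σ gᵢ) = (2.6·37.0 + 5.4·-84.6 + 24·-31.5) / (2.6 + 5.4 + 24)
= -1116.64 / 32 = -34.89 mV

-34.9 mV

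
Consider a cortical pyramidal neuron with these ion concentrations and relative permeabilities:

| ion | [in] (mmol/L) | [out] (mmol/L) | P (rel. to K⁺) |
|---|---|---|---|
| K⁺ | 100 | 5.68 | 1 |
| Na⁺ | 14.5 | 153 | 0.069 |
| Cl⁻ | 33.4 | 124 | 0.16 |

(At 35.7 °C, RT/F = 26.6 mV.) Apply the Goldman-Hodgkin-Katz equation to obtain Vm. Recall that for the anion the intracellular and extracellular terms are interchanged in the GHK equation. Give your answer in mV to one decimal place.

Vm = 26.6 · ln[(Σ P·[cation]ₒ + Σ P·[anion]ᵢ) / (Σ P·[cation]ᵢ + Σ P·[anion]ₒ)]
Numerator = 1×5.68 + 0.069×153 + 0.16×33.4 = 21.58
Denominator = 1×100 + 0.069×14.5 + 0.16×124 = 120.8
Vm = 26.6 · ln(0.17859) = 26.6 × (-1.7227) = -45.82 mV

-45.8 mV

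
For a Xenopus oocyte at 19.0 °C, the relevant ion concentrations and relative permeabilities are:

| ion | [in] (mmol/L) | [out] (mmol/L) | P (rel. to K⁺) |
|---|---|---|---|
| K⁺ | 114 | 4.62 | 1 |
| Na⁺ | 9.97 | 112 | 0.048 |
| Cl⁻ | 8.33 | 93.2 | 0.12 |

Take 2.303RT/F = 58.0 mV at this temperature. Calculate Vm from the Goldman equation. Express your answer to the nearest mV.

Vm = 58.0 · log₁₀[(Σ P·[cation]ₒ + Σ P·[anion]ᵢ) / (Σ P·[cation]ᵢ + Σ P·[anion]ₒ)]
Numerator = 1×4.62 + 0.048×112 + 0.12×8.33 = 11
Denominator = 1×114 + 0.048×9.97 + 0.12×93.2 = 125.7
Vm = 58.0 · log₁₀(0.087501) = 58.0 × (-1.0580) = -61.36 mV

-61 mV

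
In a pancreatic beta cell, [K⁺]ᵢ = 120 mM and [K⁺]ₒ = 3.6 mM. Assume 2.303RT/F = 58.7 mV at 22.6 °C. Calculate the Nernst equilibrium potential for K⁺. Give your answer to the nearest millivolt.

-89 mV

E = (58.7/z) · log₁₀([K⁺]_out/[K⁺]_in) with z = +1.
= (58.7/1) · log₁₀(3.6/120) = 58.70 · log₁₀(0.03)
= 58.70 · (-1.5229) = -89.39 mV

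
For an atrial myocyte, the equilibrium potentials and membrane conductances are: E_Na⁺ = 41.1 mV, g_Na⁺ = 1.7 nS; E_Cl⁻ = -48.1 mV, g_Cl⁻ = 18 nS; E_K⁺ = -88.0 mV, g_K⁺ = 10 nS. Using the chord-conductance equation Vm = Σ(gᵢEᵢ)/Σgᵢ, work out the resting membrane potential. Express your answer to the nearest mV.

Σ gᵢEᵢ = 1.7·(41.1) + 18·(-48.1) + 10·(-88.0) = -1675.93
Σ gᵢ = 1.7 + 18 + 10 = 29.7
Vm = -1675.93 / 29.7 = -56.43 mV

-56 mV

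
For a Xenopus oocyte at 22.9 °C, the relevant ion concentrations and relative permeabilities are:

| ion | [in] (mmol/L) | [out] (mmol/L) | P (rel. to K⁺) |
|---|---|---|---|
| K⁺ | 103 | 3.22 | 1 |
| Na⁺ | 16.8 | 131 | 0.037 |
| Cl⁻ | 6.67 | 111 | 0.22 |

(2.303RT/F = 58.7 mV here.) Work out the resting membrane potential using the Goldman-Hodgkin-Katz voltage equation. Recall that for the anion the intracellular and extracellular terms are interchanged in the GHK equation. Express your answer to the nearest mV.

Vm = 58.7 · log₁₀[(Σ P·[cation]ₒ + Σ P·[anion]ᵢ) / (Σ P·[cation]ᵢ + Σ P·[anion]ₒ)]
Numerator = 1×3.22 + 0.037×131 + 0.22×6.67 = 9.534
Denominator = 1×103 + 0.037×16.8 + 0.22×111 = 128
Vm = 58.7 · log₁₀(0.074463) = 58.7 × (-1.1281) = -66.22 mV

-66 mV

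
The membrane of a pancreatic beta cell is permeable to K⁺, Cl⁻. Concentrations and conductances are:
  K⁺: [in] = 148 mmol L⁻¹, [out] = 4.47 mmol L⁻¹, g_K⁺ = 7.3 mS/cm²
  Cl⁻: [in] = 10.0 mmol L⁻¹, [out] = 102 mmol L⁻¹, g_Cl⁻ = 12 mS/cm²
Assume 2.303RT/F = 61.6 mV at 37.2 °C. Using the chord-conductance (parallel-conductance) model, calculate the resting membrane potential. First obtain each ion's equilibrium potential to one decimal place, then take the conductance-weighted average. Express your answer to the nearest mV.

-74 mV

E_K⁺ = (61.6/1)·log₁₀(4.47/148) = -93.6 mV
E_Cl⁻ = (61.6/-1)·log₁₀(102/10.0) = -62.1 mV
Vm = (Σ gᵢEᵢ)/(Σ gᵢ) = (7.3·-93.6 + 12·-62.1) / (7.3 + 12)
= -1428.48 / 19.3 = -74.01 mV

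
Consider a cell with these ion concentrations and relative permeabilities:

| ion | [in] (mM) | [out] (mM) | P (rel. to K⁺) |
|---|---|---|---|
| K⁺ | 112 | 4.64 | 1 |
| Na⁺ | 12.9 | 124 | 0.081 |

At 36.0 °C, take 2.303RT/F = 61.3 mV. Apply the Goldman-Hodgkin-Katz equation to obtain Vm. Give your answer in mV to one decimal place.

-54.3 mV

Vm = 61.3 · log₁₀[(Σ P·[cation]ₒ + Σ P·[anion]ᵢ) / (Σ P·[cation]ᵢ + Σ P·[anion]ₒ)]
Numerator = 1×4.64 + 0.081×124 = 14.68
Denominator = 1×112 + 0.081×12.9 = 113
Vm = 61.3 · log₁₀(0.1299) = 61.3 × (-0.8864) = -54.34 mV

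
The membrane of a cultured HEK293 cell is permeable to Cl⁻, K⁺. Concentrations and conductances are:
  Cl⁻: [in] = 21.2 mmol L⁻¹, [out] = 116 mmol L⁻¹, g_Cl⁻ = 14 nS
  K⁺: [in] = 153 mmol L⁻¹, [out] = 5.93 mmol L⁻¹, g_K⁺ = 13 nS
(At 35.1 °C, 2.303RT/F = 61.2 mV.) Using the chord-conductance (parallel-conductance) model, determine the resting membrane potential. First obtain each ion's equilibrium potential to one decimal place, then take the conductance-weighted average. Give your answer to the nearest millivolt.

E_Cl⁻ = (61.2/-1)·log₁₀(116/21.2) = -45.2 mV
E_K⁺ = (61.2/1)·log₁₀(5.93/153) = -86.4 mV
Vm = (Σ gᵢEᵢ)/(Σ gᵢ) = (14·-45.2 + 13·-86.4) / (14 + 13)
= -1756.00 / 27 = -65.04 mV

-65 mV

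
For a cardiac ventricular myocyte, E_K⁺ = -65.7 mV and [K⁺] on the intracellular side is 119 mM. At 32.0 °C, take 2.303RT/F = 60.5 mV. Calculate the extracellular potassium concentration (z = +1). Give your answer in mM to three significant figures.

9.76 mM

Nernst: E = (60.5/1) · log₁₀([out]/[in]), so log₁₀([out]/[in]) = -65.7 × 1 / 60.5 = -1.0860.
[out]/[in] = 10^(-1.0860) = 0.08204.
[out] = 0.08204 × 119 = 9.763 mM.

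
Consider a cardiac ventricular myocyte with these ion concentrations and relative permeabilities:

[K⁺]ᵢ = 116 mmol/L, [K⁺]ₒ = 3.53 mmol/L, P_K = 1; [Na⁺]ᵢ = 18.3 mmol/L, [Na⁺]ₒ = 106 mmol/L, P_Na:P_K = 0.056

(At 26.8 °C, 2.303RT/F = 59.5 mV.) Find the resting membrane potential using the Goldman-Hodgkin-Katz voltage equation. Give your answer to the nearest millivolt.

-65 mV

Vm = 59.5 · log₁₀[(Σ P·[cation]ₒ + Σ P·[anion]ᵢ) / (Σ P·[cation]ᵢ + Σ P·[anion]ₒ)]
Numerator = 1×3.53 + 0.056×106 = 9.466
Denominator = 1×116 + 0.056×18.3 = 117
Vm = 59.5 · log₁₀(0.080889) = 59.5 × (-1.0921) = -64.98 mV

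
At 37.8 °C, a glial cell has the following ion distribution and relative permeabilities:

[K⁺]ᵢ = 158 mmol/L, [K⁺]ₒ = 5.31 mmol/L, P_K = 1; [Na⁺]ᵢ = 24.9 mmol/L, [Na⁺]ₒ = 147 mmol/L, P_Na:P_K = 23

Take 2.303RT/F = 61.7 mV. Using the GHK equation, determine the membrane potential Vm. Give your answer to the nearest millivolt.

Vm = 61.7 · log₁₀[(Σ P·[cation]ₒ + Σ P·[anion]ᵢ) / (Σ P·[cation]ᵢ + Σ P·[anion]ₒ)]
Numerator = 1×5.31 + 23×147 = 3386
Denominator = 1×158 + 23×24.9 = 730.7
Vm = 61.7 · log₁₀(4.6343) = 61.7 × (0.6660) = 41.09 mV

41 mV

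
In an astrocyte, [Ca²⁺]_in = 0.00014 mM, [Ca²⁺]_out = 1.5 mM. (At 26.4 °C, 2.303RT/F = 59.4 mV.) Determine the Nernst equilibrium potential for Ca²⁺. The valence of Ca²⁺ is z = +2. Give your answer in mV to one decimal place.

119.7 mV

E = (59.4/z) · log₁₀([Ca²⁺]_out/[Ca²⁺]_in) with z = +2.
= (59.4/2) · log₁₀(1.5/0.00014) = 29.70 · log₁₀(1.071e+04)
= 29.70 · (4.0300) = 119.69 mV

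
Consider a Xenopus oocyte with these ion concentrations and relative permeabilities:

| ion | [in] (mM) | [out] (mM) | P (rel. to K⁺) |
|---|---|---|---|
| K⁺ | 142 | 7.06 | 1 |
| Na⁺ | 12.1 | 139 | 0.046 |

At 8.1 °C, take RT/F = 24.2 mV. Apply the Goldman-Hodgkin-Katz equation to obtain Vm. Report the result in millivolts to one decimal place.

-57.1 mV

Vm = 24.2 · ln[(Σ P·[cation]ₒ + Σ P·[anion]ᵢ) / (Σ P·[cation]ᵢ + Σ P·[anion]ₒ)]
Numerator = 1×7.06 + 0.046×139 = 13.45
Denominator = 1×142 + 0.046×12.1 = 142.6
Vm = 24.2 · ln(0.094377) = 24.2 × (-2.3605) = -57.12 mV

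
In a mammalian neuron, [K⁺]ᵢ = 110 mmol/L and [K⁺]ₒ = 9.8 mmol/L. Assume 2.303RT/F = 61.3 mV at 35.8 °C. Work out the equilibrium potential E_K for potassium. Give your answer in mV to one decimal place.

-64.4 mV

E = (61.3/z) · log₁₀([K⁺]_out/[K⁺]_in) with z = +1.
= (61.3/1) · log₁₀(9.8/110) = 61.30 · log₁₀(0.08909)
= 61.30 · (-1.0502) = -64.38 mV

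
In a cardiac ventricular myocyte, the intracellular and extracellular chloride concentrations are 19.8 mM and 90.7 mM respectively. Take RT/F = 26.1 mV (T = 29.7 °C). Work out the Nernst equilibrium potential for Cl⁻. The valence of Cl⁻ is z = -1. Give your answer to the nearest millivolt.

-40 mV

E = (26.1/z) · ln([Cl⁻]_out/[Cl⁻]_in) with z = -1.
For an anion, dividing by z = -1 reverses the sign.
= (26.1/-1) · ln(90.7/19.8) = -26.10 · ln(4.581)
= -26.10 · (1.5219) = -39.72 mV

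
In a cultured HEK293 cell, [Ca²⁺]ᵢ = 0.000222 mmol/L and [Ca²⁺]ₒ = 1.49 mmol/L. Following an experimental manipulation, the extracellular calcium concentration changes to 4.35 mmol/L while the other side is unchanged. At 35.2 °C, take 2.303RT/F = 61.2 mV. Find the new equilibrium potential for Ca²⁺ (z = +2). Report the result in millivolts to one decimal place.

131.3 mV

After the shift: [Ca²⁺]_out = 4.35, [Ca²⁺]_in = 0.000222 mmol/L.
E_new = (61.2/2)·log₁₀(4.35/0.000222) = 30.60 · (4.2921) = 131.34 mV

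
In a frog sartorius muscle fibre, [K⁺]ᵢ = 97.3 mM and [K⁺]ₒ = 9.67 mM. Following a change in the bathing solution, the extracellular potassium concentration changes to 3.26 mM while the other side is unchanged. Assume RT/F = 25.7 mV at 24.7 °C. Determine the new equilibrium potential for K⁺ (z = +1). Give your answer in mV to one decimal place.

After the shift: [K⁺]_out = 3.26, [K⁺]_in = 97.3 mM.
E_new = (25.7/1)·ln(3.26/97.3) = 25.70 · (-3.3961) = -87.28 mV

-87.3 mV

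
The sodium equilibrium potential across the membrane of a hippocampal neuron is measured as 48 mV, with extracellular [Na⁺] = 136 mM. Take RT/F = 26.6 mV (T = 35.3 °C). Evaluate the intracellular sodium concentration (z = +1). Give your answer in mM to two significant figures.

Nernst: E = (26.6/1) · ln([out]/[in]), so ln([out]/[in]) = 48.0 × 1 / 26.6 = 1.8045.
[out]/[in] = e^(1.8045) = 6.077.
[in] = 136 / 6.077 = 22.38 mM.

22 mM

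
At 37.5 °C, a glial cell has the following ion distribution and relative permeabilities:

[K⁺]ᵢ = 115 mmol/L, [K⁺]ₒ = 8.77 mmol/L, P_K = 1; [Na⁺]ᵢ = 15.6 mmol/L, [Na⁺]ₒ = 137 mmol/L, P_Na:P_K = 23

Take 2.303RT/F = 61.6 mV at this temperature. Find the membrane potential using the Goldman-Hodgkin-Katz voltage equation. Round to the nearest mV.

Vm = 61.6 · log₁₀[(Σ P·[cation]ₒ + Σ P·[anion]ᵢ) / (Σ P·[cation]ᵢ + Σ P·[anion]ₒ)]
Numerator = 1×8.77 + 23×137 = 3160
Denominator = 1×115 + 23×15.6 = 473.8
Vm = 61.6 · log₁₀(6.669) = 61.6 × (0.8241) = 50.76 mV

51 mV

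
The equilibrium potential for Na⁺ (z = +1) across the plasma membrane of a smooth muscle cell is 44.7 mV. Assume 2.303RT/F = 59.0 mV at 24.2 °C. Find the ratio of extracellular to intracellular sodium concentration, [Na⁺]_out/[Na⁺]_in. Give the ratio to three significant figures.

log₁₀([out]/[in]) = E·z/(59.0) = 44.7 × 1 / 59.0 = 0.7576
[out]/[in] = 10^(0.7576) = 5.723

5.72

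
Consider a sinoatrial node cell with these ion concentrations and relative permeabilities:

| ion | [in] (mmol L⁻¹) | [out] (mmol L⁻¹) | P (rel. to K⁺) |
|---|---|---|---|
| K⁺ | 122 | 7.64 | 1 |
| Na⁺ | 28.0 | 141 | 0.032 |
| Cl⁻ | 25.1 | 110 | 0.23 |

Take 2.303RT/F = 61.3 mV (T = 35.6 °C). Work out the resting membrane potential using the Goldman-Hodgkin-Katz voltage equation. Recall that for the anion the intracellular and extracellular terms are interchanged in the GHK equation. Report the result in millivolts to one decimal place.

Vm = 61.3 · log₁₀[(Σ P·[cation]ₒ + Σ P·[anion]ᵢ) / (Σ P·[cation]ᵢ + Σ P·[anion]ₒ)]
Numerator = 1×7.64 + 0.032×141 + 0.23×25.1 = 17.93
Denominator = 1×122 + 0.032×28.0 + 0.23×110 = 148.2
Vm = 61.3 · log₁₀(0.12095) = 61.3 × (-0.9174) = -56.24 mV

-56.2 mV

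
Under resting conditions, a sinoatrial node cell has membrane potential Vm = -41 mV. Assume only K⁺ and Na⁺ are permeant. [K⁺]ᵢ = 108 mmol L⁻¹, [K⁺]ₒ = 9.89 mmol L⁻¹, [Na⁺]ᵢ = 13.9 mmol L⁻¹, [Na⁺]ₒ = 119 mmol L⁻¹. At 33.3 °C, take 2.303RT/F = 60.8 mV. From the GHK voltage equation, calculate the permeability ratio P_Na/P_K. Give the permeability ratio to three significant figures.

0.112

Let α = P_Na/P_K. GHK: Vm = 60.8·log₁₀[(Kₒ + α·Naₒ)/(Kᵢ + α·Naᵢ)].
10^(Vm/60.8) = 10^(-41.0/60.8) = 0.21167
So 0.21167·(Kᵢ + α·Naᵢ) = Kₒ + α·Naₒ → α = (0.21167·108.0 − 9.89) / (119.0 − 0.21167·13.9)
α = (22.86 − 9.89) / (119.0 − 2.942) = 12.97/116.1 = 0.1118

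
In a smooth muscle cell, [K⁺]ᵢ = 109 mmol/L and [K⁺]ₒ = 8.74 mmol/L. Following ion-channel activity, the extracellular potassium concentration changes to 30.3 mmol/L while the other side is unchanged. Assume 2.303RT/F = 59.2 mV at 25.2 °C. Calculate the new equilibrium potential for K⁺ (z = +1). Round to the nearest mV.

-33 mV

After the shift: [K⁺]_out = 30.3, [K⁺]_in = 109 mmol/L.
E_new = (59.2/1)·log₁₀(30.3/109) = 59.20 · (-0.5560) = -32.91 mV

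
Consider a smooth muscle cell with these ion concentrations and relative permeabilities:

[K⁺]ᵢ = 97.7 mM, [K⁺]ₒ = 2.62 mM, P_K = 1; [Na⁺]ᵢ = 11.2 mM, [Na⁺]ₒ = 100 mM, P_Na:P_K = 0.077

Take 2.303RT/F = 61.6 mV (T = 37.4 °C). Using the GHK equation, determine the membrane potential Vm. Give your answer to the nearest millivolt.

Vm = 61.6 · log₁₀[(Σ P·[cation]ₒ + Σ P·[anion]ᵢ) / (Σ P·[cation]ᵢ + Σ P·[anion]ₒ)]
Numerator = 1×2.62 + 0.077×100 = 10.32
Denominator = 1×97.7 + 0.077×11.2 = 98.56
Vm = 61.6 · log₁₀(0.10471) = 61.6 × (-0.9800) = -60.37 mV

-60 mV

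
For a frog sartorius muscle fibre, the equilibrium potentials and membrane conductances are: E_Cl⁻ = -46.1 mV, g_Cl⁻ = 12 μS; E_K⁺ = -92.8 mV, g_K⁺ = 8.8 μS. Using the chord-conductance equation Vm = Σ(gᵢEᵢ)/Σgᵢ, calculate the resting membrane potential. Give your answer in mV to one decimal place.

-65.9 mV

Σ gᵢEᵢ = 12·(-46.1) + 8.8·(-92.8) = -1369.84
Σ gᵢ = 12 + 8.8 = 20.8
Vm = -1369.84 / 20.8 = -65.86 mV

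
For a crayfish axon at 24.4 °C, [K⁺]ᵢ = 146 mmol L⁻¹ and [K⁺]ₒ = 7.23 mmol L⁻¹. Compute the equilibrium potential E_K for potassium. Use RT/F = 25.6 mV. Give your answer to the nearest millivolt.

-77 mV

E = (25.6/z) · ln([K⁺]_out/[K⁺]_in) with z = +1.
= (25.6/1) · ln(7.23/146) = 25.60 · ln(0.04952)
= 25.60 · (-3.0054) = -76.94 mV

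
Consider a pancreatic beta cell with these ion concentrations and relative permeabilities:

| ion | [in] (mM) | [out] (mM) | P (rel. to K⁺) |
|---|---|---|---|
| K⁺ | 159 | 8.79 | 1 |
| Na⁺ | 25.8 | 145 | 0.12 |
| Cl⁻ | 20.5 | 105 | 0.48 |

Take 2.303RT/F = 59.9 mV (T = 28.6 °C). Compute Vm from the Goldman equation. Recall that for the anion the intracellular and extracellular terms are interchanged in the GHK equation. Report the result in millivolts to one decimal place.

-46.2 mV

Vm = 59.9 · log₁₀[(Σ P·[cation]ₒ + Σ P·[anion]ᵢ) / (Σ P·[cation]ᵢ + Σ P·[anion]ₒ)]
Numerator = 1×8.79 + 0.12×145 + 0.48×20.5 = 36.03
Denominator = 1×159 + 0.12×25.8 + 0.48×105 = 212.5
Vm = 59.9 · log₁₀(0.16956) = 59.9 × (-0.7707) = -46.16 mV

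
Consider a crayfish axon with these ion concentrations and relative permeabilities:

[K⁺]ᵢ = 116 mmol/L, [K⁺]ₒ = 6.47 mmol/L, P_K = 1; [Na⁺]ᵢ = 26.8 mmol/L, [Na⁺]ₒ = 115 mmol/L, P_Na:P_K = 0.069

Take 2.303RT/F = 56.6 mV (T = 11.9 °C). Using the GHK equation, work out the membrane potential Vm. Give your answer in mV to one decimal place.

-51.7 mV

Vm = 56.6 · log₁₀[(Σ P·[cation]ₒ + Σ P·[anion]ᵢ) / (Σ P·[cation]ᵢ + Σ P·[anion]ₒ)]
Numerator = 1×6.47 + 0.069×115 = 14.41
Denominator = 1×116 + 0.069×26.8 = 117.8
Vm = 56.6 · log₁₀(0.12223) = 56.6 × (-0.9128) = -51.67 mV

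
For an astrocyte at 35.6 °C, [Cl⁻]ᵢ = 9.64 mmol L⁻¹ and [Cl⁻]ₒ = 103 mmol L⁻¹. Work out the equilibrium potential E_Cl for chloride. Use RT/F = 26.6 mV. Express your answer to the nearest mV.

-63 mV

E = (26.6/z) · ln([Cl⁻]_out/[Cl⁻]_in) with z = -1.
For an anion, dividing by z = -1 reverses the sign.
= (26.6/-1) · ln(103/9.64) = -26.60 · ln(10.68)
= -26.60 · (2.3688) = -63.01 mV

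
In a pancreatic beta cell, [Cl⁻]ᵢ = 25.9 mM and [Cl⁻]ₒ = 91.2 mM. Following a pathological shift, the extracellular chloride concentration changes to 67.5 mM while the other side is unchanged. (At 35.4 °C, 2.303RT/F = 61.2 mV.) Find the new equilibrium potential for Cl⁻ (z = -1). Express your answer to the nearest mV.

-25 mV

After the shift: [Cl⁻]_out = 67.5, [Cl⁻]_in = 25.9 mM.
E_new = (61.2/-1)·log₁₀(67.5/25.9) = -61.20 · (0.4160) = -25.46 mV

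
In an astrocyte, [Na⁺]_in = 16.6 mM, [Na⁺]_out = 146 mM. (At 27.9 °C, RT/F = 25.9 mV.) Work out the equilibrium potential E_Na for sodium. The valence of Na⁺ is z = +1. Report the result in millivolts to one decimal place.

E = (25.9/z) · ln([Na⁺]_out/[Na⁺]_in) with z = +1.
= (25.9/1) · ln(146/16.6) = 25.90 · ln(8.795)
= 25.90 · (2.1742) = 56.31 mV

56.3 mV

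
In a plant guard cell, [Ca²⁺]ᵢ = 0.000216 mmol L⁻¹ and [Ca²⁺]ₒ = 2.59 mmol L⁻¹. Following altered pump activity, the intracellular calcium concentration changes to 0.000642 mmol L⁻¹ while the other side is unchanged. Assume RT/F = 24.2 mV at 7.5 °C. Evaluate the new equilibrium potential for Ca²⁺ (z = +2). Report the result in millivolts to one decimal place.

100.5 mV

After the shift: [Ca²⁺]_out = 2.59, [Ca²⁺]_in = 0.000642 mmol L⁻¹.
E_new = (24.2/2)·ln(2.59/0.000642) = 12.10 · (8.3026) = 100.46 mV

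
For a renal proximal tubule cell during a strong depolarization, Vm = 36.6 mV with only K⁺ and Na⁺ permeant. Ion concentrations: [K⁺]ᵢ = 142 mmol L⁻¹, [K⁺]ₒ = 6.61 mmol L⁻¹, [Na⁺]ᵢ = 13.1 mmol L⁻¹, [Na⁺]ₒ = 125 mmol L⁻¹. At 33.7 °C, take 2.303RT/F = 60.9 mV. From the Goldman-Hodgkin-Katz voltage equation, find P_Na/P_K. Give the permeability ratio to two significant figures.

7.7

Let α = P_Na/P_K. GHK: Vm = 60.9·log₁₀[(Kₒ + α·Naₒ)/(Kᵢ + α·Naᵢ)].
10^(Vm/60.9) = 10^(36.6/60.9) = 3.9901
So 3.9901·(Kᵢ + α·Naᵢ) = Kₒ + α·Naₒ → α = (3.9901·142.0 − 6.61) / (125.0 − 3.9901·13.1)
α = (566.6 − 6.61) / (125.0 − 52.27) = 560/72.73 = 7.7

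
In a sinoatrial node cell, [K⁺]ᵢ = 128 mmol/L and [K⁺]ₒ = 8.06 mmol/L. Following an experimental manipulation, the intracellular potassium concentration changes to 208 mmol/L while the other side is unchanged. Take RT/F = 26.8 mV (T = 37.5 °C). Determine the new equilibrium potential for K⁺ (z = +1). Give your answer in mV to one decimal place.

-87.1 mV

After the shift: [K⁺]_out = 8.06, [K⁺]_in = 208 mmol/L.
E_new = (26.8/1)·ln(8.06/208) = 26.80 · (-3.2506) = -87.12 mV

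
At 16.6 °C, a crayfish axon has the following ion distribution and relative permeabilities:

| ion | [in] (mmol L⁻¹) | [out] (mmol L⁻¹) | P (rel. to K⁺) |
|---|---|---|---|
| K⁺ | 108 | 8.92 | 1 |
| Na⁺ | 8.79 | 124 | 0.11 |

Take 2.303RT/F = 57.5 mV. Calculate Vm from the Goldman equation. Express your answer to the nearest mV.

-39 mV

Vm = 57.5 · log₁₀[(Σ P·[cation]ₒ + Σ P·[anion]ᵢ) / (Σ P·[cation]ᵢ + Σ P·[anion]ₒ)]
Numerator = 1×8.92 + 0.11×124 = 22.56
Denominator = 1×108 + 0.11×8.79 = 109
Vm = 57.5 · log₁₀(0.20704) = 57.5 × (-0.6840) = -39.33 mV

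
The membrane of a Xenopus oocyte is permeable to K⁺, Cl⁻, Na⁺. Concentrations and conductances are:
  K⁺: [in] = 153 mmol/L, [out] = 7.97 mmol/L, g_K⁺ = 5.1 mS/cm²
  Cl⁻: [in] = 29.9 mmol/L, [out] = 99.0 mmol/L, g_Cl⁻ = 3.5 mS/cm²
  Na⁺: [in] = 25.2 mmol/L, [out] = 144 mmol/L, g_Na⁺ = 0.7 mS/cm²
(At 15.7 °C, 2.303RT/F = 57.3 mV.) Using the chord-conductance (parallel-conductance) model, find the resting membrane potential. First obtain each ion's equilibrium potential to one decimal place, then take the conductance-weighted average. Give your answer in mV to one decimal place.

E_K⁺ = (57.3/1)·log₁₀(7.97/153) = -73.5 mV
E_Cl⁻ = (57.3/-1)·log₁₀(99.0/29.9) = -29.8 mV
E_Na⁺ = (57.3/1)·log₁₀(144/25.2) = 43.4 mV
Vm = (Σ gᵢEᵢ)/(Σ gᵢ) = (5.1·-73.5 + 3.5·-29.8 + 0.7·43.4) / (5.1 + 3.5 + 0.7)
= -448.77 / 9.3 = -48.25 mV

-48.3 mV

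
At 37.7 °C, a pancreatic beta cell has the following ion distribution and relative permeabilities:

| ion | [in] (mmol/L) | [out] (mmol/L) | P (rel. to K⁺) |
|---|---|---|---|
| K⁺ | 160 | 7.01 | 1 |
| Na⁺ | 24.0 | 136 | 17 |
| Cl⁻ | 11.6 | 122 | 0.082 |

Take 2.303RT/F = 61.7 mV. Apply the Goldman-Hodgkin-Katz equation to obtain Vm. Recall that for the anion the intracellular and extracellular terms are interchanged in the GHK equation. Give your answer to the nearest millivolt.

Vm = 61.7 · log₁₀[(Σ P·[cation]ₒ + Σ P·[anion]ᵢ) / (Σ P·[cation]ᵢ + Σ P·[anion]ₒ)]
Numerator = 1×7.01 + 17×136 + 0.082×11.6 = 2320
Denominator = 1×160 + 17×24.0 + 0.082×122 = 578
Vm = 61.7 · log₁₀(4.0137) = 61.7 × (0.6035) = 37.24 mV

37 mV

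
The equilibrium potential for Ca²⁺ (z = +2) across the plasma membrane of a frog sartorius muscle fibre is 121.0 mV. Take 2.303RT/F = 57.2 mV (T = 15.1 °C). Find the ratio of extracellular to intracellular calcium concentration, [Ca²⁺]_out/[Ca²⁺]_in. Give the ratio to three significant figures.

log₁₀([out]/[in]) = E·z/(57.2) = 121.0 × 2 / 57.2 = 4.2308
[out]/[in] = 10^(4.2308) = 1.701e+04

17000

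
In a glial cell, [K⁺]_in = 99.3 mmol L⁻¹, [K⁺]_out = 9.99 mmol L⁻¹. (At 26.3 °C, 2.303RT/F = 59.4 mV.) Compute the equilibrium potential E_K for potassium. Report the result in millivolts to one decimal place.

-59.2 mV

E = (59.4/z) · log₁₀([K⁺]_out/[K⁺]_in) with z = +1.
= (59.4/1) · log₁₀(9.99/99.3) = 59.40 · log₁₀(0.1006)
= 59.40 · (-0.9974) = -59.24 mV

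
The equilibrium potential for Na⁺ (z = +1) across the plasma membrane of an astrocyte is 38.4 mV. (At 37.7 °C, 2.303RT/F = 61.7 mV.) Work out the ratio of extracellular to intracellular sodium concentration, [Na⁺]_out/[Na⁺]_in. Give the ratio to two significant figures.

log₁₀([out]/[in]) = E·z/(61.7) = 38.4 × 1 / 61.7 = 0.6224
[out]/[in] = 10^(0.6224) = 4.191

4.2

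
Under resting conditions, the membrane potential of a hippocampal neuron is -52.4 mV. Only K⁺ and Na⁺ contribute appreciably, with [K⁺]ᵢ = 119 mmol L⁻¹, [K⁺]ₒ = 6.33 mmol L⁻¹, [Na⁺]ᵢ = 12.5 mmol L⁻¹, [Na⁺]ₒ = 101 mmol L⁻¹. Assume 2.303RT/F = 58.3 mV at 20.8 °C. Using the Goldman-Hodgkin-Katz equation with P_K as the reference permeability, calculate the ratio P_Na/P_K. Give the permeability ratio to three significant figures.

Let α = P_Na/P_K. GHK: Vm = 58.3·log₁₀[(Kₒ + α·Naₒ)/(Kᵢ + α·Naᵢ)].
10^(Vm/58.3) = 10^(-52.4/58.3) = 0.12624
So 0.12624·(Kᵢ + α·Naᵢ) = Kₒ + α·Naₒ → α = (0.12624·119.0 − 6.33) / (101.0 − 0.12624·12.5)
α = (15.02 − 6.33) / (101.0 − 1.578) = 8.693/99.42 = 0.08743

0.0874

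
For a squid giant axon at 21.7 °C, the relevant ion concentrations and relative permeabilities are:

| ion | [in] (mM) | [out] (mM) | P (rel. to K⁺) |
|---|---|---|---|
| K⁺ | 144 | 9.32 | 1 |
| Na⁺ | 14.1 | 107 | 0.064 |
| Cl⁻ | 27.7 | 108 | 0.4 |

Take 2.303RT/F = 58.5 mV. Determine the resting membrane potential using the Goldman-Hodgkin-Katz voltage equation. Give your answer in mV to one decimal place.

Vm = 58.5 · log₁₀[(Σ P·[cation]ₒ + Σ P·[anion]ᵢ) / (Σ P·[cation]ᵢ + Σ P·[anion]ₒ)]
Numerator = 1×9.32 + 0.064×107 + 0.4×27.7 = 27.25
Denominator = 1×144 + 0.064×14.1 + 0.4×108 = 188.1
Vm = 58.5 · log₁₀(0.14486) = 58.5 × (-0.8391) = -49.08 mV

-49.1 mV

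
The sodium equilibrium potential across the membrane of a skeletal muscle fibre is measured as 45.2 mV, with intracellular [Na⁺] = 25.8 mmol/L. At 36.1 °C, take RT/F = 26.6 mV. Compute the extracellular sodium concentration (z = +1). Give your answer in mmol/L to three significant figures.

141 mmol/L

Nernst: E = (26.6/1) · ln([out]/[in]), so ln([out]/[in]) = 45.2 × 1 / 26.6 = 1.6992.
[out]/[in] = e^(1.6992) = 5.47.
[out] = 5.47 × 25.8 = 141.1 mmol/L.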